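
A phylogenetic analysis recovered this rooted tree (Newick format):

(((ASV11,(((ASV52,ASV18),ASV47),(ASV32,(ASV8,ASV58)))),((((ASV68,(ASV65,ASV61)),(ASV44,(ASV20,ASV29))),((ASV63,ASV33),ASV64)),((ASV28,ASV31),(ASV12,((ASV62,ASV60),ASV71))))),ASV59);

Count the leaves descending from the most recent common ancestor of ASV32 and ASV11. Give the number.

The MRCA of ASV32 and ASV11 is the node subtending (ASV11,(((ASV52,ASV18),ASV47),(ASV32,(ASV8,ASV58)))).
That clade contains 7 terminal taxa: ASV11, ASV18, ASV32, ASV47, ASV52, ASV58, ASV8.

7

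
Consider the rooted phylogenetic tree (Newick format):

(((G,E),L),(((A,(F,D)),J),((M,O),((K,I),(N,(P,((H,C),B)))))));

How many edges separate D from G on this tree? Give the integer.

The MRCA of D and G is the root of the tree.
From D up to that node: 5 branches. From G up to the same node: 3 branches. Total: 5 + 3 = 8.

8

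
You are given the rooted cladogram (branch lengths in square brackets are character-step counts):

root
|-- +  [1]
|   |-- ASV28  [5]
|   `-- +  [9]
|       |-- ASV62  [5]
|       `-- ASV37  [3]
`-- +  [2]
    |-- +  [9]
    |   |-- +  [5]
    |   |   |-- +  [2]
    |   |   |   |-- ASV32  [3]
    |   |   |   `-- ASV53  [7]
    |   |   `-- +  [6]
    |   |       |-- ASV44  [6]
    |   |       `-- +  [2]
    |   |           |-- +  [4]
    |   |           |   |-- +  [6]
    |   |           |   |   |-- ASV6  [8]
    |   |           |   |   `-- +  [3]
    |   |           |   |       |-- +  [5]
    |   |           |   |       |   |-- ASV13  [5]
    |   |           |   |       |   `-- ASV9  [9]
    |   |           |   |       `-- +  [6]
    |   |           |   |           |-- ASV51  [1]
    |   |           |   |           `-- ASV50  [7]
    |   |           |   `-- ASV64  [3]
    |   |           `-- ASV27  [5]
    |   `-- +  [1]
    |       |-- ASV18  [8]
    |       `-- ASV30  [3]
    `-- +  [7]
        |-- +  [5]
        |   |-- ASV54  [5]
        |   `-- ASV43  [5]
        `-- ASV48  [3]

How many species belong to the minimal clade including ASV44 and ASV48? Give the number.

The MRCA of ASV44 and ASV48 is the node subtending ((((ASV32,ASV53),(ASV44,(((ASV6,((ASV13,ASV9),(ASV51,ASV50))),ASV64),ASV27))),(ASV18,ASV30)),((ASV54,ASV43),ASV48)).
That clade contains 15 terminal taxa: ASV13, ASV18, ASV27, ASV30, ASV32, ASV43, ASV44, ASV48, ASV50, ASV51, ASV53, ASV54, ASV6, ASV64, ASV9.

15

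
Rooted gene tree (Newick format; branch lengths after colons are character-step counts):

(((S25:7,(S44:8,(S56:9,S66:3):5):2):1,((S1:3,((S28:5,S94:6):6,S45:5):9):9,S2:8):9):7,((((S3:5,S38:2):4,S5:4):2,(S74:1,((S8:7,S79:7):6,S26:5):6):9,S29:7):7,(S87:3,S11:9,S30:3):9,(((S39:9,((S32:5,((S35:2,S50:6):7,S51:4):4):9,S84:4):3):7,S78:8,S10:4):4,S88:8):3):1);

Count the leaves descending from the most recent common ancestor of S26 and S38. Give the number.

The MRCA of S26 and S38 is the node subtending (((S3,S38),S5),(S74,((S8,S79),S26)),S29).
That clade contains 8 terminal taxa: S26, S29, S3, S38, S5, S74, S79, S8.

8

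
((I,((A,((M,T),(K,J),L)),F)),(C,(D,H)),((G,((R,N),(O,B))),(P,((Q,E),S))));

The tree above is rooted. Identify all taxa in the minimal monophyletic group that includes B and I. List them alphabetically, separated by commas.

Tracing B: it sits inside (O,B).
Tracing I: it sits inside (I,((A,((M,T),(K,J),L)),F)).
The smallest clade enclosing both is the whole tree (their MRCA is the root), so the answer is all 20 tips in alphabetical order.

A, B, C, D, E, F, G, H, I, J, K, L, M, N, O, P, Q, R, S, T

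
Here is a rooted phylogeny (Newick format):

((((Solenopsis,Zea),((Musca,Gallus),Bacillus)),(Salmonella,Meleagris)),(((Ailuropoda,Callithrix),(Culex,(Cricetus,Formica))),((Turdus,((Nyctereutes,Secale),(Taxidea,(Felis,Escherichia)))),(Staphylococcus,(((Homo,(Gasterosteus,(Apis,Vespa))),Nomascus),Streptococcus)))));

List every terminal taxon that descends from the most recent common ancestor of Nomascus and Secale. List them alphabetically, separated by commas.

Apis, Escherichia, Felis, Gasterosteus, Homo, Nomascus, Nyctereutes, Secale, Staphylococcus, Streptococcus, Taxidea, Turdus, Vespa

Tracing Nomascus: it sits inside ((Homo,(Gasterosteus,(Apis,Vespa))),Nomascus).
Tracing Secale: it sits inside (Nyctereutes,Secale).
The smallest clade enclosing both is ((Turdus,((Nyctereutes,Secale),(Taxidea,(Felis,Escherichia)))),(Staphylococcus,(((Homo,(Gasterosteus,(Apis,Vespa))),Nomascus),Streptococcus))); the answer is its 13 terminal taxa in alphabetical order.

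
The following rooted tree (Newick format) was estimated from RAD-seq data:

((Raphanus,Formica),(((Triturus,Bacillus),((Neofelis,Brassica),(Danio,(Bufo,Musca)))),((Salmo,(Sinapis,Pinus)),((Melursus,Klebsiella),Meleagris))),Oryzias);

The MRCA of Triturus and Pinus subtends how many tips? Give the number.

13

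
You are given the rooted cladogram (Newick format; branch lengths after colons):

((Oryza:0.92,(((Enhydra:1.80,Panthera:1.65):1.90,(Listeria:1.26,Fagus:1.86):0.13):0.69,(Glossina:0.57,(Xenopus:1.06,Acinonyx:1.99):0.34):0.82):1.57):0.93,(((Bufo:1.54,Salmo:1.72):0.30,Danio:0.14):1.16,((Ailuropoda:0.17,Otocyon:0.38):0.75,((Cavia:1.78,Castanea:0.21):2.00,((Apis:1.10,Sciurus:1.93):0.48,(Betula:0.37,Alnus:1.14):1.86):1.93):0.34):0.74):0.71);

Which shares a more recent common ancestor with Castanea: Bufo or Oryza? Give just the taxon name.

Bufo

The MRCA of Castanea and Bufo subtends (((Bufo,Salmo),Danio),((Ailuropoda,Otocyon),((Cavia,Castanea),((Apis,Sciurus),(Betula,Alnus))))) (11 taxa).
The MRCA of Castanea and Oryza is the root, subtending the entire tree (19 taxa).
The first is nested inside the second, so Castanea shares a more recent common ancestor with Bufo.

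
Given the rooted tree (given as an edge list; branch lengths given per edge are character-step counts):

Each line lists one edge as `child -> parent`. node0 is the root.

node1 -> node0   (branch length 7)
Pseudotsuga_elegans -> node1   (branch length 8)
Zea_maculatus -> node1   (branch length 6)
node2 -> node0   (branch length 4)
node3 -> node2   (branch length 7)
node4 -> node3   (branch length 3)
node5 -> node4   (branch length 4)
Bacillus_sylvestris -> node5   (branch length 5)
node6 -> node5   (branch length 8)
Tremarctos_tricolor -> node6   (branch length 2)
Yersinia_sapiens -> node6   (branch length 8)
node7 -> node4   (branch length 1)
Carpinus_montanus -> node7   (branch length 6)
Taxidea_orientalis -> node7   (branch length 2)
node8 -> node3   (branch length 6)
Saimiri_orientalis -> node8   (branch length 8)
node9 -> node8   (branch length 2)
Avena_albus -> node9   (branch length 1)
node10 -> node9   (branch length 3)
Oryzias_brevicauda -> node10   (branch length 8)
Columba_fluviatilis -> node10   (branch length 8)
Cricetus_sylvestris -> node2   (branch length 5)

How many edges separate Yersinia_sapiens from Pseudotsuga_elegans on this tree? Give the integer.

The MRCA of Yersinia_sapiens and Pseudotsuga_elegans is the root of the tree.
From Yersinia_sapiens up to that node: 6 branches. From Pseudotsuga_elegans up to the same node: 2 branches. Total: 6 + 2 = 8.

8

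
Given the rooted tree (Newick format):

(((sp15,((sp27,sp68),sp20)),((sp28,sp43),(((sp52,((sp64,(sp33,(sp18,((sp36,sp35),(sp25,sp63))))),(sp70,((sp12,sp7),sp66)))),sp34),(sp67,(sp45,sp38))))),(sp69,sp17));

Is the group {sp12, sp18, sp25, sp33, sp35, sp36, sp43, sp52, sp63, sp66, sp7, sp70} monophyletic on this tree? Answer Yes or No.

No

The MRCA of the listed taxa subtends ((sp28,sp43),(((sp52,((sp64,(sp33,(sp18,((sp36,sp35),(sp25,sp63))))),(sp70,((sp12,sp7),sp66)))),sp34),(sp67,(sp45,sp38)))).
That clade also contains sp28, sp34, sp38, sp45, sp64, sp67, which are not in the proposed group, so the group is not monophyletic.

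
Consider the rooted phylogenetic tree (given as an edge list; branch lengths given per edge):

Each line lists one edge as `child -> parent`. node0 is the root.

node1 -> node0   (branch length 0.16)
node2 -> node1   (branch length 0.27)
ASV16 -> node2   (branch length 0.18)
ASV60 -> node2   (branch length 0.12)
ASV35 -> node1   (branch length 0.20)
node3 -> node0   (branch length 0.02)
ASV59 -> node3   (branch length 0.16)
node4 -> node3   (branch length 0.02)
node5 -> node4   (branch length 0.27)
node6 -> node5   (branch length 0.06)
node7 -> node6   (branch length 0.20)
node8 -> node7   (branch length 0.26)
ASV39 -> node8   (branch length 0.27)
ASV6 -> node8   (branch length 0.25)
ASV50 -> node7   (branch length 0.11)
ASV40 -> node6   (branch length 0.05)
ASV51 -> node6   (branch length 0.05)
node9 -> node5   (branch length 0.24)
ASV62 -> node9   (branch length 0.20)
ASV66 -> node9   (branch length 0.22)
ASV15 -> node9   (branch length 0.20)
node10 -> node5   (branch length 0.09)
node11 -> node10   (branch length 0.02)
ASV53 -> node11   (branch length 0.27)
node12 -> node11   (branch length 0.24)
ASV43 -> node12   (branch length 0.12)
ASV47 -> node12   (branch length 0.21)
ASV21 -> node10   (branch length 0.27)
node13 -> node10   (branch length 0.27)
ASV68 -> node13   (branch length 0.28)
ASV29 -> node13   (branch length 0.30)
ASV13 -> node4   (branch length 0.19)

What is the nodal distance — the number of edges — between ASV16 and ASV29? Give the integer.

The MRCA of ASV16 and ASV29 is the root of the tree.
From ASV16 up to that node: 3 branches. From ASV29 up to the same node: 6 branches. Total: 3 + 6 = 9.

9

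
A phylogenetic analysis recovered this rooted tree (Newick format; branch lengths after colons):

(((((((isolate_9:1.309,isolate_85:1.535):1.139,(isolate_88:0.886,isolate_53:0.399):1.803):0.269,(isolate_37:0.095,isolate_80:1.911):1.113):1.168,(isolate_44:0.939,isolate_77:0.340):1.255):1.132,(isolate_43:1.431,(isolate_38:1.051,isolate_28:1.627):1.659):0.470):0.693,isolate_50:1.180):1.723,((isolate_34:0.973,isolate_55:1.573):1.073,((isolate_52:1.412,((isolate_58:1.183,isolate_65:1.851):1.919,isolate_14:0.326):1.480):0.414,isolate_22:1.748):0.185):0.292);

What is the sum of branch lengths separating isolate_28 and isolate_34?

The path runs isolate_28 → … → MRCA → … → isolate_34; the MRCA is the root of the tree.
Branch lengths along that path: 1.627 + 1.659 + 0.470 + 0.693 + 1.723 + 0.292 + 1.073 + 0.973 = 8.510.

8.510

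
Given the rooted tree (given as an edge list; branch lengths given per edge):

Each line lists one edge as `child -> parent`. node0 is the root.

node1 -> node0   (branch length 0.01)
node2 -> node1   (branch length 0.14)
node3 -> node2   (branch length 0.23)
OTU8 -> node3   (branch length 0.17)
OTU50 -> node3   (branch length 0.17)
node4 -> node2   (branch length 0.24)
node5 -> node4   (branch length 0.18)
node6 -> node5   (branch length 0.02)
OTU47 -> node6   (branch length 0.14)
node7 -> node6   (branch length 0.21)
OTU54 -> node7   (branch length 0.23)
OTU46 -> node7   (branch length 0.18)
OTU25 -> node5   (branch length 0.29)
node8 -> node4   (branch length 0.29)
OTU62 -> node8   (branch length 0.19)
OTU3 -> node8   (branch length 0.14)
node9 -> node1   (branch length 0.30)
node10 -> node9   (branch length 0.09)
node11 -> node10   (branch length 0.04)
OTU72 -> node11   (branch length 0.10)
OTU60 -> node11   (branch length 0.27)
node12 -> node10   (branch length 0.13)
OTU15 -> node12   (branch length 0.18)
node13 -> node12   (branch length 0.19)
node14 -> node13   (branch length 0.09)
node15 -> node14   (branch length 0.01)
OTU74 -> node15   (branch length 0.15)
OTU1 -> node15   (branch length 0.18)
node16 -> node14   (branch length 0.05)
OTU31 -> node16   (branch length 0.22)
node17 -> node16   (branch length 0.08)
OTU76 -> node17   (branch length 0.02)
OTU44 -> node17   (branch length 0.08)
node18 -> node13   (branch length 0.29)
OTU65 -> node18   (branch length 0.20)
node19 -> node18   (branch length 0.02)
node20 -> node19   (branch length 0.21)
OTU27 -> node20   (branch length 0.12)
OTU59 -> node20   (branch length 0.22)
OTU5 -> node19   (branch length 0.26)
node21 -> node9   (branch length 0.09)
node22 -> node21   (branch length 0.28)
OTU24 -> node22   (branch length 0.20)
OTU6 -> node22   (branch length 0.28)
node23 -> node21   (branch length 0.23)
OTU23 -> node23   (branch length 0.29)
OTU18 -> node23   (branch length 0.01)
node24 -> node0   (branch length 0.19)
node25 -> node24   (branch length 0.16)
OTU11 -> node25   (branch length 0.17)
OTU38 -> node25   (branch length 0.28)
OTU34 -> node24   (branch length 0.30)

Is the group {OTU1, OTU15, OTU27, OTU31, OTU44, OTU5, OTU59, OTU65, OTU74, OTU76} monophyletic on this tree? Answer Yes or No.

The most recent common ancestor of these taxa subtends (OTU15,(((OTU74,OTU1),(OTU31,(OTU76,OTU44))),(OTU65,((OTU27,OTU59),OTU5)))).
That clade has exactly 10 tips — every listed taxon and nothing else — so the group is monophyletic.

Yes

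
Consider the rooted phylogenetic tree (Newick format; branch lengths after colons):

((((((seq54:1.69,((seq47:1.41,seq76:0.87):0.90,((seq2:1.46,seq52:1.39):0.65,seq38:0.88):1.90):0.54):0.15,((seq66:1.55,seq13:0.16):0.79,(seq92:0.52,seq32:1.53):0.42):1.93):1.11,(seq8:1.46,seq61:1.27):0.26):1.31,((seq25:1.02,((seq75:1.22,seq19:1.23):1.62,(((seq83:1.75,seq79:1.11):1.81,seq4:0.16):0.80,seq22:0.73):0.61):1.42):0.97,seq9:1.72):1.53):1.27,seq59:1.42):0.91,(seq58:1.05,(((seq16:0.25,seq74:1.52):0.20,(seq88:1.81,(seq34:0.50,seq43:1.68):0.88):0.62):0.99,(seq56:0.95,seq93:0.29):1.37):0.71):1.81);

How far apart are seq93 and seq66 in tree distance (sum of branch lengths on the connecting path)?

13.05

The path runs seq93 → … → MRCA → … → seq66; the MRCA is the root of the tree.
Branch lengths along that path: 0.29 + 1.37 + 0.71 + 1.81 + 0.91 + 1.27 + 1.31 + 1.11 + 1.93 + 0.79 + 1.55 = 13.05.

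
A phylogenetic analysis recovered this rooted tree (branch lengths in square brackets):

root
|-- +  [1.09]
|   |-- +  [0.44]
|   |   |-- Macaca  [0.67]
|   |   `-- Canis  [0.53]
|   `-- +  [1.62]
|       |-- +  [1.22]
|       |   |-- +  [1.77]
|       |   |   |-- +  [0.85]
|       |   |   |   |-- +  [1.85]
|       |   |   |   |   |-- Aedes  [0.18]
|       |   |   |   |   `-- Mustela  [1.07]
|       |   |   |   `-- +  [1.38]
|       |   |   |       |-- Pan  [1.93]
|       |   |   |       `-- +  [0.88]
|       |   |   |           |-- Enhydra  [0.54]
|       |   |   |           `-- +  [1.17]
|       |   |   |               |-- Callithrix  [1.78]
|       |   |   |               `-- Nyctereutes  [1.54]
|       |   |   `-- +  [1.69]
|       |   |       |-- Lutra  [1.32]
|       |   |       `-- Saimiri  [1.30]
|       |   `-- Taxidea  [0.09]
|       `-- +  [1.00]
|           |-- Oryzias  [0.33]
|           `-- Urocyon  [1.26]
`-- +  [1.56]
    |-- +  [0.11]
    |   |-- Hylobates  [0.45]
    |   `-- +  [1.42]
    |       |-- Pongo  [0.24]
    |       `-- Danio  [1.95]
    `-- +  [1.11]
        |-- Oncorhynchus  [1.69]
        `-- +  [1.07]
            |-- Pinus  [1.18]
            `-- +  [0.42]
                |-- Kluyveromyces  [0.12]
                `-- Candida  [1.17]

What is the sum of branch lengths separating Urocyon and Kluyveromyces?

9.25

The path runs Urocyon → … → MRCA → … → Kluyveromyces; the MRCA is the root of the tree.
Branch lengths along that path: 1.26 + 1.00 + 1.62 + 1.09 + 1.56 + 1.11 + 1.07 + 0.42 + 0.12 = 9.25.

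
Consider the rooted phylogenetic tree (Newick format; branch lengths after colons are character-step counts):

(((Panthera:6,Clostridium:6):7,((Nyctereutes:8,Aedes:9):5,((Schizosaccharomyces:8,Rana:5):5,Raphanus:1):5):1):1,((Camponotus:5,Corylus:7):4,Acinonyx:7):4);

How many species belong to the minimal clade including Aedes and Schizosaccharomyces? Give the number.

The MRCA of Aedes and Schizosaccharomyces is the node subtending ((Nyctereutes,Aedes),((Schizosaccharomyces,Rana),Raphanus)).
That clade contains 5 terminal taxa: Aedes, Nyctereutes, Rana, Raphanus, Schizosaccharomyces.

5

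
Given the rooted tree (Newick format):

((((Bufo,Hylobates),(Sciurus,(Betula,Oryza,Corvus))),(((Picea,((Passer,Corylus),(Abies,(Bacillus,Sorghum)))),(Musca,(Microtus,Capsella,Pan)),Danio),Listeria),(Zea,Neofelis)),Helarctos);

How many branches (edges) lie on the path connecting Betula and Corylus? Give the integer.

10

The MRCA of Betula and Corylus is the node subtending (((Bufo,Hylobates),(Sciurus,(Betula,Oryza,Corvus))),(((Picea,((Passer,Corylus),(Abies,(Bacillus,Sorghum)))),(Musca,(Microtus,Capsella,Pan)),Danio),Listeria),(Zea,Neofelis)).
From Betula up to that node: 4 branches. From Corylus up to the same node: 6 branches. Total: 4 + 6 = 10.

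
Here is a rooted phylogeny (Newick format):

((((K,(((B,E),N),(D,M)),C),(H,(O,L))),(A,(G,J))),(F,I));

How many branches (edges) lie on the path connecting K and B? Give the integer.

5

The MRCA of K and B is the node subtending (K,(((B,E),N),(D,M)),C).
From K up to that node: 1 branch. From B up to the same node: 4 branches. Total: 1 + 4 = 5.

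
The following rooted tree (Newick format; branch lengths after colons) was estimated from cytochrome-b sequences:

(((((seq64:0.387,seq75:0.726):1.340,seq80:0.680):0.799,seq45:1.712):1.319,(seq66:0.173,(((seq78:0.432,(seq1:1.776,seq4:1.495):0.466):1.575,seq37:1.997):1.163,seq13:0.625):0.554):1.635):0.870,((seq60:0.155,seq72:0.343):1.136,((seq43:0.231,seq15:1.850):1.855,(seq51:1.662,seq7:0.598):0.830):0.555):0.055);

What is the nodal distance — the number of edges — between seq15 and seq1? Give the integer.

The MRCA of seq15 and seq1 is the root of the tree.
From seq15 up to that node: 4 branches. From seq1 up to the same node: 7 branches. Total: 4 + 7 = 11.

11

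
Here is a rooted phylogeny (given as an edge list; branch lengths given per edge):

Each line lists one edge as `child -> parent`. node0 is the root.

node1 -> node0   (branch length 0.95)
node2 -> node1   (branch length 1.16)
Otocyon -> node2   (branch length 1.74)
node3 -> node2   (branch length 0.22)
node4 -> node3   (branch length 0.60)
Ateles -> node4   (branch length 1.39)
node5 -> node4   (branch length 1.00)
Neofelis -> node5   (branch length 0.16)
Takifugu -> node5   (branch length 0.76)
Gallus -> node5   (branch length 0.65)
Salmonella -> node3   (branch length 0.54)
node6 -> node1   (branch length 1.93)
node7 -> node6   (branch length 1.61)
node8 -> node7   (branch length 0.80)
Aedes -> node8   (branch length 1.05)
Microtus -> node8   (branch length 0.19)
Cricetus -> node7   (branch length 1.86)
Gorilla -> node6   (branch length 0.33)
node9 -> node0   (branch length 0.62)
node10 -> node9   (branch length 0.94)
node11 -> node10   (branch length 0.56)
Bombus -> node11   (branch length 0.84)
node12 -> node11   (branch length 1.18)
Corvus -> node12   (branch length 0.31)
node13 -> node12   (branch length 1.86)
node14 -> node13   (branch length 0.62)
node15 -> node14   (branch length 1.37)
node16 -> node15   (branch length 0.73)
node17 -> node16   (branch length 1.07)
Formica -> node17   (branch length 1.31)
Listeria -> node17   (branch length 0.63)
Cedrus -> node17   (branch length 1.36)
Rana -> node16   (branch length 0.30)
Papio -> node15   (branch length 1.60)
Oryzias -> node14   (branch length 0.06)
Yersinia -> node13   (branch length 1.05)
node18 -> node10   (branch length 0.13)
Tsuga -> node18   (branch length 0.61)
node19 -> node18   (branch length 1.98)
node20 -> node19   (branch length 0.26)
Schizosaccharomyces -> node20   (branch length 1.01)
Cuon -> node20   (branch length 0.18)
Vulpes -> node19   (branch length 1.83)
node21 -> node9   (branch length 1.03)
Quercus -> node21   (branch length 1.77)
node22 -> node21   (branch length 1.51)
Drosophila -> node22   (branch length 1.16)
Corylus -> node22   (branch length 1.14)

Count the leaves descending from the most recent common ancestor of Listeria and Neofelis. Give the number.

The MRCA of Listeria and Neofelis is the root, so the clade is the entire tree.
That clade contains 26 terminal taxa: Aedes, Ateles, Bombus, Cedrus, Corvus, Corylus, Cricetus, Cuon, Drosophila, Formica, Gallus, Gorilla, Listeria, Microtus, Neofelis, Oryzias, Otocyon, Papio, Quercus, Rana, Salmonella, Schizosaccharomyces, Takifugu, Tsuga, Vulpes, Yersinia.

26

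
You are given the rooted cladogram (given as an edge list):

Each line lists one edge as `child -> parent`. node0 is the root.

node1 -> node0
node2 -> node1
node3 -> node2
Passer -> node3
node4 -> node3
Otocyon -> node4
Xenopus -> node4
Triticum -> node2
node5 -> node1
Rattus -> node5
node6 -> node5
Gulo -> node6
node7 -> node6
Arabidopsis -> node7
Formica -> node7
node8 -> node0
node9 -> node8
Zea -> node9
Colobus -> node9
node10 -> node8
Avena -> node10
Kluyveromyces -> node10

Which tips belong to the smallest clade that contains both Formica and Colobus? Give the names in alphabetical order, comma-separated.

Arabidopsis, Avena, Colobus, Formica, Gulo, Kluyveromyces, Otocyon, Passer, Rattus, Triticum, Xenopus, Zea

Tracing Formica: it sits inside (Arabidopsis,Formica).
Tracing Colobus: it sits inside (Zea,Colobus).
The smallest clade enclosing both is the whole tree (their MRCA is the root), so the answer is all 12 tips in alphabetical order.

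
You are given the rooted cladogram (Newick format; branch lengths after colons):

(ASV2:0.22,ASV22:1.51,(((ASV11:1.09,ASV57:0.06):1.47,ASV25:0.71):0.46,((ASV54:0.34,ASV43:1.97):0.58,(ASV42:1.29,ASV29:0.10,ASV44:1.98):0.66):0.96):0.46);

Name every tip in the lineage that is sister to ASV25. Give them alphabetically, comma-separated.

ASV11, ASV57

ASV25 attaches to the tree at the node subtending ((ASV11,ASV57),ASV25).
The other lineage descending from that same node — the sister group — is (ASV11,ASV57); its 2 tips in alphabetical order are the answer.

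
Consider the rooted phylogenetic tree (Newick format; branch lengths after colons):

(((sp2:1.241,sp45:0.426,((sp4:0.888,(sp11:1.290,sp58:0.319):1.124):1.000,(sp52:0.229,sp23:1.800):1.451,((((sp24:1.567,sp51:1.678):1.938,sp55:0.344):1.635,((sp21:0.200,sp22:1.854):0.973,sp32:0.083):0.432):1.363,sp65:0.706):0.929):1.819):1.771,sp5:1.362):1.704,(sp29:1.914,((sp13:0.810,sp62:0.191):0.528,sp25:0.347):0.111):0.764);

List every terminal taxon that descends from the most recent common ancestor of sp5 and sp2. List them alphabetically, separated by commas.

Tracing sp5: it sits inside ((sp2,sp45,((sp4,(sp11,sp58)),(sp52,sp23),((((sp24,sp51),sp55),((sp21,sp22),sp32)),sp65))),sp5).
Tracing sp2: it sits inside (sp2,sp45,((sp4,(sp11,sp58)),(sp52,sp23),((((sp24,sp51),sp55),((sp21,sp22),sp32)),sp65))).
The smallest clade enclosing both is ((sp2,sp45,((sp4,(sp11,sp58)),(sp52,sp23),((((sp24,sp51),sp55),((sp21,sp22),sp32)),sp65))),sp5); the answer is its 15 terminal taxa in alphabetical order.

sp11, sp2, sp21, sp22, sp23, sp24, sp32, sp4, sp45, sp5, sp51, sp52, sp55, sp58, sp65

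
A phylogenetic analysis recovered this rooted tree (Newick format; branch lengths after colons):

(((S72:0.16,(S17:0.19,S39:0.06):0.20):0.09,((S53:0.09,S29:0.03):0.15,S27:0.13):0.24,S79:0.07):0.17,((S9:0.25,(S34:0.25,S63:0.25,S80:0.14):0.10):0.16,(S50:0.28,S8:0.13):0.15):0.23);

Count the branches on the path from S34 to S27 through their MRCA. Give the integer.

7

The MRCA of S34 and S27 is the root of the tree.
From S34 up to that node: 4 branches. From S27 up to the same node: 3 branches. Total: 4 + 3 = 7.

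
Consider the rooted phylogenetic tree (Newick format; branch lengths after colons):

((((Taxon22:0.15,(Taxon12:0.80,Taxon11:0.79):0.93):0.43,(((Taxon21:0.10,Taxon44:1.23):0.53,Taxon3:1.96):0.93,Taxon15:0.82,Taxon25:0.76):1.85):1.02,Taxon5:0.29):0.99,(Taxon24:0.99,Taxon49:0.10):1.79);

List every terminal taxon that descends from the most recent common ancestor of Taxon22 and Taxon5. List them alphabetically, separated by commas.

Taxon11, Taxon12, Taxon15, Taxon21, Taxon22, Taxon25, Taxon3, Taxon44, Taxon5

Tracing Taxon22: it sits inside (Taxon22,(Taxon12,Taxon11)).
Tracing Taxon5: it sits inside (((Taxon22,(Taxon12,Taxon11)),(((Taxon21,Taxon44),Taxon3),Taxon15,Taxon25)),Taxon5).
The smallest clade enclosing both is (((Taxon22,(Taxon12,Taxon11)),(((Taxon21,Taxon44),Taxon3),Taxon15,Taxon25)),Taxon5); the answer is its 9 terminal taxa in alphabetical order.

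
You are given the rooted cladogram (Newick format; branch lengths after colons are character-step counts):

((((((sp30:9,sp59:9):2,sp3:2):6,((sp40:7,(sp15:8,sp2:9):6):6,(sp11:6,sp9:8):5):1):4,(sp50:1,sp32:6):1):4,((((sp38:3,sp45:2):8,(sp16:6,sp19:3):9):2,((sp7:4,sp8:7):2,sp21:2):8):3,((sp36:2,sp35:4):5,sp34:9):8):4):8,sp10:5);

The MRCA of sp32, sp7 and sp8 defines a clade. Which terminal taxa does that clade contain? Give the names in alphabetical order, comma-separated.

Tracing sp32: it sits inside (sp50,sp32).
Tracing sp7: it sits inside (sp7,sp8).
Tracing sp8: it sits inside (sp7,sp8).
The smallest clade enclosing all 3 is (((((sp30,sp59),sp3),((sp40,(sp15,sp2)),(sp11,sp9))),(sp50,sp32)),((((sp38,sp45),(sp16,sp19)),((sp7,sp8),sp21)),((sp36,sp35),sp34))); the answer is its 20 terminal taxa in alphabetical order.

sp11, sp15, sp16, sp19, sp2, sp21, sp3, sp30, sp32, sp34, sp35, sp36, sp38, sp40, sp45, sp50, sp59, sp7, sp8, sp9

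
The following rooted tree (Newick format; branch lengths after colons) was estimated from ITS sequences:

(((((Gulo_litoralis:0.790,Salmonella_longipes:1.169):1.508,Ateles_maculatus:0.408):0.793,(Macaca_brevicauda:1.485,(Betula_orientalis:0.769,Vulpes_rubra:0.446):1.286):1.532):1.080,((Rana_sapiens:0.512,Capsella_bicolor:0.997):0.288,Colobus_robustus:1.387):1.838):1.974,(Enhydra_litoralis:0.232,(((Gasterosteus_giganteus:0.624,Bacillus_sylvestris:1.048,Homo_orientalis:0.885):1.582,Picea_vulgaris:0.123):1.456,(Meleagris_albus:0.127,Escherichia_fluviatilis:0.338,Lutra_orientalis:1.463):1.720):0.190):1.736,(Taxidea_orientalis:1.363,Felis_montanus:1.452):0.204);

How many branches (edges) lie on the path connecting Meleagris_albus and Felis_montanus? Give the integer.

The MRCA of Meleagris_albus and Felis_montanus is the root of the tree.
From Meleagris_albus up to that node: 4 branches. From Felis_montanus up to the same node: 2 branches. Total: 4 + 2 = 6.

6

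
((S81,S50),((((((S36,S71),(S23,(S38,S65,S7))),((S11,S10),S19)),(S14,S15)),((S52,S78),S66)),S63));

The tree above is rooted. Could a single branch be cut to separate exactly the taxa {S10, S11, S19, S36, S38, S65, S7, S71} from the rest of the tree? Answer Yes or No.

The MRCA of the listed taxa subtends (((S36,S71),(S23,(S38,S65,S7))),((S11,S10),S19)).
That clade also contains S23, which is not in the proposed group, so the group is not monophyletic.

No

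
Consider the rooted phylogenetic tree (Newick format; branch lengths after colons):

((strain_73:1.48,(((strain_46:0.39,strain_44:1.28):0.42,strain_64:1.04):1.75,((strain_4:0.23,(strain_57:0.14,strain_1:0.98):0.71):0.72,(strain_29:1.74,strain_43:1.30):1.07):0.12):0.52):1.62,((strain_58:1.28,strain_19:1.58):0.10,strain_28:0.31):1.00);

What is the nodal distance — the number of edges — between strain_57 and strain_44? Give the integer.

7

The MRCA of strain_57 and strain_44 is the node subtending (((strain_46,strain_44),strain_64),((strain_4,(strain_57,strain_1)),(strain_29,strain_43))).
From strain_57 up to that node: 4 branches. From strain_44 up to the same node: 3 branches. Total: 4 + 3 = 7.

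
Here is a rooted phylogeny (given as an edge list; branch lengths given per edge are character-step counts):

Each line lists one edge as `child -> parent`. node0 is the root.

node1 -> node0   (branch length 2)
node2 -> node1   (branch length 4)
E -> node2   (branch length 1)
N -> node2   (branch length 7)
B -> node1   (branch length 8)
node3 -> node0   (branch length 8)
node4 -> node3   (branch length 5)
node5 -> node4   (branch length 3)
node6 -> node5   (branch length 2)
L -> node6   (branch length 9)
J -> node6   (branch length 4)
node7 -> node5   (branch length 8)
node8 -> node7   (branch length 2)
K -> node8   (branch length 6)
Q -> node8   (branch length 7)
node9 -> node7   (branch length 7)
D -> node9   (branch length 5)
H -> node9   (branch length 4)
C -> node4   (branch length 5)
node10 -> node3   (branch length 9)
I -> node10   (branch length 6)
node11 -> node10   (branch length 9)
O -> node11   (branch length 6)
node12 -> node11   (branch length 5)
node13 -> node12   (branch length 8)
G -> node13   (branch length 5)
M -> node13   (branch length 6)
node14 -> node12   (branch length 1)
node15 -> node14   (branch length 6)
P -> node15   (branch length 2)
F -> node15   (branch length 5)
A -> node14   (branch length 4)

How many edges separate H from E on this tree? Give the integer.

9

The MRCA of H and E is the root of the tree.
From H up to that node: 6 branches. From E up to the same node: 3 branches. Total: 6 + 3 = 9.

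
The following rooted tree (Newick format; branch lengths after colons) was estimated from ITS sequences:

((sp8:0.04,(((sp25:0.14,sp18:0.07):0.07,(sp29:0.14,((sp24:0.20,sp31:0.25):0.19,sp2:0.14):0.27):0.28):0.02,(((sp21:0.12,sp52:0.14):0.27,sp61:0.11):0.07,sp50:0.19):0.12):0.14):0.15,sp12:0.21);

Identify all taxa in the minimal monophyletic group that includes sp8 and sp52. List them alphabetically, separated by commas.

sp18, sp2, sp21, sp24, sp25, sp29, sp31, sp50, sp52, sp61, sp8

Tracing sp8: it sits inside (sp8,(((sp25,sp18),(sp29,((sp24,sp31),sp2))),(((sp21,sp52),sp61),sp50))).
Tracing sp52: it sits inside (sp21,sp52).
The smallest clade enclosing both is (sp8,(((sp25,sp18),(sp29,((sp24,sp31),sp2))),(((sp21,sp52),sp61),sp50))); the answer is its 11 terminal taxa in alphabetical order.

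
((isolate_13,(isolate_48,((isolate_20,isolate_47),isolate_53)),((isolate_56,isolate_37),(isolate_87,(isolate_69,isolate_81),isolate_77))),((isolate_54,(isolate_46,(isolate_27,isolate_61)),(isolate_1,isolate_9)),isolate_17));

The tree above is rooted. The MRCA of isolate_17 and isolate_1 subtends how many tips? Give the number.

7

The MRCA of isolate_17 and isolate_1 is the node subtending ((isolate_54,(isolate_46,(isolate_27,isolate_61)),(isolate_1,isolate_9)),isolate_17).
That clade contains 7 terminal taxa: isolate_1, isolate_17, isolate_27, isolate_46, isolate_54, isolate_61, isolate_9.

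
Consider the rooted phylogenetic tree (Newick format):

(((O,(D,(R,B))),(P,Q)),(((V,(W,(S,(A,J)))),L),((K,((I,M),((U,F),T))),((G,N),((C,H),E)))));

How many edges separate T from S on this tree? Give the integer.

10

The MRCA of T and S is the node subtending (((V,(W,(S,(A,J)))),L),((K,((I,M),((U,F),T))),((G,N),((C,H),E)))).
From T up to that node: 5 branches. From S up to the same node: 5 branches. Total: 5 + 5 = 10.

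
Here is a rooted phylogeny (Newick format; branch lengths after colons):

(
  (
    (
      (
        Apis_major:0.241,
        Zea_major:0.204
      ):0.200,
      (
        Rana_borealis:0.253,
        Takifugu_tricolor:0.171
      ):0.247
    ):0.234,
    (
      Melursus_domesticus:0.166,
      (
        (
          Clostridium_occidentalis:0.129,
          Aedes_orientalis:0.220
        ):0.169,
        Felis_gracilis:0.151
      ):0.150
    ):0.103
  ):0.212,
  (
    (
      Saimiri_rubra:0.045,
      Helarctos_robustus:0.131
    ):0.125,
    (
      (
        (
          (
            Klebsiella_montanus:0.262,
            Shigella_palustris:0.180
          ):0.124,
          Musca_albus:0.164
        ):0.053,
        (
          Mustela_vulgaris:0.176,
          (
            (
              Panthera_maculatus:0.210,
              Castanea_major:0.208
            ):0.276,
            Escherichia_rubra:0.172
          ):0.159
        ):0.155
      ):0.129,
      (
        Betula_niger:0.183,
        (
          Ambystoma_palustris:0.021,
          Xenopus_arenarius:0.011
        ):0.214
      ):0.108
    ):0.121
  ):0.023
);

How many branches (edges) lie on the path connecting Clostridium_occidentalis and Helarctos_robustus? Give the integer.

8

The MRCA of Clostridium_occidentalis and Helarctos_robustus is the root of the tree.
From Clostridium_occidentalis up to that node: 5 branches. From Helarctos_robustus up to the same node: 3 branches. Total: 5 + 3 = 8.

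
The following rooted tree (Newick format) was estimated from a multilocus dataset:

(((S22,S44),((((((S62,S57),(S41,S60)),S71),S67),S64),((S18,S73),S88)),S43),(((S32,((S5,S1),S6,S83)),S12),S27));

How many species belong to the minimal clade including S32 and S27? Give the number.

The MRCA of S32 and S27 is the node subtending (((S32,((S5,S1),S6,S83)),S12),S27).
That clade contains 7 terminal taxa: S1, S12, S27, S32, S5, S6, S83.

7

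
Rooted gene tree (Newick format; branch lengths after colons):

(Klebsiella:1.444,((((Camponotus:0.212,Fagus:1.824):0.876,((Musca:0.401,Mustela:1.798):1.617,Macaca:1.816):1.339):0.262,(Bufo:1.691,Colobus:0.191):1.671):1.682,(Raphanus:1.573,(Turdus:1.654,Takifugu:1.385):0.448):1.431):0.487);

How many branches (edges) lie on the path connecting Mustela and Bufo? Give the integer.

6

The MRCA of Mustela and Bufo is the node subtending (((Camponotus,Fagus),((Musca,Mustela),Macaca)),(Bufo,Colobus)).
From Mustela up to that node: 4 branches. From Bufo up to the same node: 2 branches. Total: 4 + 2 = 6.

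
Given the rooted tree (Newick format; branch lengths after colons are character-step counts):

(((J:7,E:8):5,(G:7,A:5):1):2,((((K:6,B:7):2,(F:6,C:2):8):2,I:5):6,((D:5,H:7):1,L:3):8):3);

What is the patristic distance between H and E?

34

The path runs H → … → MRCA → … → E; the MRCA is the root of the tree.
Branch lengths along that path: 7 + 1 + 8 + 3 + 2 + 5 + 8 = 34.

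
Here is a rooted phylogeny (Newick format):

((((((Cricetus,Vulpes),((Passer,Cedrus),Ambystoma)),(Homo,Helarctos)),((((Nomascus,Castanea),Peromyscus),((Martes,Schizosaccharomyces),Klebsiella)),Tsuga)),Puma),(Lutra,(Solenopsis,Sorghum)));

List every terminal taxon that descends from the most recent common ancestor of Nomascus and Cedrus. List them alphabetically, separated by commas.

Tracing Nomascus: it sits inside (Nomascus,Castanea).
Tracing Cedrus: it sits inside (Passer,Cedrus).
The smallest clade enclosing both is ((((Cricetus,Vulpes),((Passer,Cedrus),Ambystoma)),(Homo,Helarctos)),((((Nomascus,Castanea),Peromyscus),((Martes,Schizosaccharomyces),Klebsiella)),Tsuga)); the answer is its 14 terminal taxa in alphabetical order.

Ambystoma, Castanea, Cedrus, Cricetus, Helarctos, Homo, Klebsiella, Martes, Nomascus, Passer, Peromyscus, Schizosaccharomyces, Tsuga, Vulpes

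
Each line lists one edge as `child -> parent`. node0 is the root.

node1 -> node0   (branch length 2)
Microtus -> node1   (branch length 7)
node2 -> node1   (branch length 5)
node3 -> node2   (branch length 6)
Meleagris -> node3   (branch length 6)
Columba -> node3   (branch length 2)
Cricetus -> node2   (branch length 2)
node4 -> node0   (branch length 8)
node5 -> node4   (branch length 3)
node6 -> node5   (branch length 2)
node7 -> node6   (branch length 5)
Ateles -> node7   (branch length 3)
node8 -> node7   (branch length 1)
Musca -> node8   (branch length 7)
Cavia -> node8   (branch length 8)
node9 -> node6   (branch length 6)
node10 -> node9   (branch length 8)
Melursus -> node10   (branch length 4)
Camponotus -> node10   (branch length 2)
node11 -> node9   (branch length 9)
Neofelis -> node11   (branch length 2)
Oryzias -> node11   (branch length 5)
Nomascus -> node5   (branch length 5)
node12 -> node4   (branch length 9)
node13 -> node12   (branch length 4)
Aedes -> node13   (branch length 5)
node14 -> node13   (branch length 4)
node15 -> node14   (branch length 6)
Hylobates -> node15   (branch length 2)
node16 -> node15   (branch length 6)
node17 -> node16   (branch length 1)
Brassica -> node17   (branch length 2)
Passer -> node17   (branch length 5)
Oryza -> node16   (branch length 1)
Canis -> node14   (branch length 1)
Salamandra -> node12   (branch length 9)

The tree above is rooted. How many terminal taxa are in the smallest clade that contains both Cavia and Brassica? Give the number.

15

The MRCA of Cavia and Brassica is the node subtending ((((Ateles,(Musca,Cavia)),((Melursus,Camponotus),(Neofelis,Oryzias))),Nomascus),((Aedes,((Hylobates,((Brassica,Passer),Oryza)),Canis)),Salamandra)).
That clade contains 15 terminal taxa: Aedes, Ateles, Brassica, Camponotus, Canis, Cavia, Hylobates, Melursus, Musca, Neofelis, Nomascus, Oryza, Oryzias, Passer, Salamandra.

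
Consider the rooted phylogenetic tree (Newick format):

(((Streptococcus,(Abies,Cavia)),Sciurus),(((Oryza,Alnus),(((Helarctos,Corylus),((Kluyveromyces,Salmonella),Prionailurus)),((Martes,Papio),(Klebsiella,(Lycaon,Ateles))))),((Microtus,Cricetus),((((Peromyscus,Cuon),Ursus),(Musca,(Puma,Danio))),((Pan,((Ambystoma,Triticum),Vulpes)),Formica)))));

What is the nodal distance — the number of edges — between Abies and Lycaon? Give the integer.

The MRCA of Abies and Lycaon is the root of the tree.
From Abies up to that node: 4 branches. From Lycaon up to the same node: 7 branches. Total: 4 + 7 = 11.

11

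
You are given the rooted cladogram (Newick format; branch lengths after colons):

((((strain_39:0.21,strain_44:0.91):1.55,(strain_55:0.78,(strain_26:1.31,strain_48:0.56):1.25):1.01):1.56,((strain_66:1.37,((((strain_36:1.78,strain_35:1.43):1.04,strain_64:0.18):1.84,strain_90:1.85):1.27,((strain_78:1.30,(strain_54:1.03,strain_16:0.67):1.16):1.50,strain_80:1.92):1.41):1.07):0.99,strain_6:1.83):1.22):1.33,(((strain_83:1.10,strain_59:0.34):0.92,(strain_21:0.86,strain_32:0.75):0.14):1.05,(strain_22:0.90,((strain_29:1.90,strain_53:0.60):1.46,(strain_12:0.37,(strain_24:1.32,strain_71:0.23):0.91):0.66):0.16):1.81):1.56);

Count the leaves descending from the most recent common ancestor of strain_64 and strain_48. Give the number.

The MRCA of strain_64 and strain_48 is the node subtending (((strain_39,strain_44),(strain_55,(strain_26,strain_48))),((strain_66,((((strain_36,strain_35),strain_64),strain_90),((strain_78,(strain_54,strain_16)),strain_80))),strain_6)).
That clade contains 15 terminal taxa: strain_16, strain_26, strain_35, strain_36, strain_39, strain_44, strain_48, strain_54, strain_55, strain_6, strain_64, strain_66, strain_78, strain_80, strain_90.

15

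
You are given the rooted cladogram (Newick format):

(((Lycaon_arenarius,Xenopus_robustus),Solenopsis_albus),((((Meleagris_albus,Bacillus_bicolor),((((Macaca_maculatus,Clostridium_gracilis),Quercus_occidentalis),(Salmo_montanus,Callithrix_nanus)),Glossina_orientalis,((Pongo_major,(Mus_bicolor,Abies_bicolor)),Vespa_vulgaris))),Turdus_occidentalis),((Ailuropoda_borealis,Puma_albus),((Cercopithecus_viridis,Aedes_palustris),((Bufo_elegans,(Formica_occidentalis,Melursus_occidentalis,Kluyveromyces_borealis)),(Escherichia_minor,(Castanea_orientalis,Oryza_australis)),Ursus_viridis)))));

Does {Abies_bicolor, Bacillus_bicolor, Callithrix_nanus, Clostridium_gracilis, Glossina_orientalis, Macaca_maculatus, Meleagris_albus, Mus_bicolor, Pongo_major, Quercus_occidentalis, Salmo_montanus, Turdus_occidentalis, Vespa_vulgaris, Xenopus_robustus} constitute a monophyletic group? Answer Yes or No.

The MRCA of the listed taxa is the root, so the smallest clade containing them is the whole tree.
That clade also contains Aedes_palustris, Ailuropoda_borealis, Bufo_elegans, Castanea_orientalis, Cercopithecus_viridis, Escherichia_minor, Formica_occidentalis, Kluyveromyces_borealis, Lycaon_arenarius, Melursus_occidentalis, Oryza_australis, Puma_albus, Solenopsis_albus, Ursus_viridis, which are not in the proposed group, so the group is not monophyletic.

No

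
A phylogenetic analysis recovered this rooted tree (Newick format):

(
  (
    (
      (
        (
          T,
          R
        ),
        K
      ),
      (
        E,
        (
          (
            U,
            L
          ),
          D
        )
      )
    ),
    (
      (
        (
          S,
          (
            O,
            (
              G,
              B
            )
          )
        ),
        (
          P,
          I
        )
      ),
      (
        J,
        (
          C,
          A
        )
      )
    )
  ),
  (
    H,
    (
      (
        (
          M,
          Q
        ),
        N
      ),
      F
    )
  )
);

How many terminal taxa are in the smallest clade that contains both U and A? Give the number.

The MRCA of U and A is the node subtending ((((T,R),K),(E,((U,L),D))),(((S,(O,(G,B))),(P,I)),(J,(C,A)))).
That clade contains 16 terminal taxa: A, B, C, D, E, G, I, J, K, L, O, P, R, S, T, U.

16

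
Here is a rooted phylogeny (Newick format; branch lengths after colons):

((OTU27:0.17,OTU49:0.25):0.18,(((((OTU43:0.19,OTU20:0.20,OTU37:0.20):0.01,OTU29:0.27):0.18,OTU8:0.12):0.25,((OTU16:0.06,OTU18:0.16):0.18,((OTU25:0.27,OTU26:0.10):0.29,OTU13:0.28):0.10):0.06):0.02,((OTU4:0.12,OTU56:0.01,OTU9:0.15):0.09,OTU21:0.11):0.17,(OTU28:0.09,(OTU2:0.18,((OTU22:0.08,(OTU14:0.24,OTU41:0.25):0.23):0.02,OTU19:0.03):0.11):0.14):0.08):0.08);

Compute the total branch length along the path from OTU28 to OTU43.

The path runs OTU28 → … → MRCA → … → OTU43; the MRCA is the node subtending (((((OTU43,OTU20,OTU37),OTU29),OTU8),((OTU16,OTU18),((OTU25,OTU26),OTU13))),((OTU4,OTU56,OTU9),OTU21),(OTU28,(OTU2,((OTU22,(OTU14,OTU41)),OTU19)))).
Branch lengths along that path: 0.09 + 0.08 + 0.02 + 0.25 + 0.18 + 0.01 + 0.19 = 0.82.

0.82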